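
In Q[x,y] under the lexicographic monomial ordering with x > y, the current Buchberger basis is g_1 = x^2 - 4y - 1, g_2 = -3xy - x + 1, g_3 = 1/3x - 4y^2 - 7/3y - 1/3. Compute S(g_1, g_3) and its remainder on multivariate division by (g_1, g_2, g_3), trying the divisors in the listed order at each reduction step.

lcm(LM(g_1), LM(g_3)) = x^2.
S = (lcm/LT(g_1))·g_1 − (lcm/LT(g_3))·g_3 = 12xy^2 + 7xy + x - 4y - 1.
Reduce S modulo (g_1, g_2, g_3) in that order:
  leading term xy^2: subtract (-4y)·g_2 from 12xy^2 + 7xy + x - 4y - 1 → 3xy + x - 1
  leading term xy: subtract (-1)·g_2 from 3xy + x - 1 → 0
The remainder is 0, so this S-polynomial contributes no new basis element.

S(g_1, g_3) = 12xy^2 + 7xy + x - 4y - 1; remainder on division = 0.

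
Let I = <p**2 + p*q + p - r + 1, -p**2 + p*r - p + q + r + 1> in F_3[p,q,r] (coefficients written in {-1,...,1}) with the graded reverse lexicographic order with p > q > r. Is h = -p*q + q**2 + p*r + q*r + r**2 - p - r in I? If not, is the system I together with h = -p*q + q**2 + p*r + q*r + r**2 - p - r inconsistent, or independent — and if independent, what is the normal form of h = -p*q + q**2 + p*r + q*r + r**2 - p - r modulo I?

Adjoining -p*q + q**2 + p*r + q*r + r**2 - p - r makes the ideal the whole ring: the system is inconsistent.

First compute the reduced Gröbner basis of I by Buchberger's algorithm.
f_1 = p**2 + p*q + p - r + 1, LT = p**2.
f_2 = -p**2 + p*r - p + q + r + 1, LT = p**2.

S(f_1,f_2): lcm = p**2. S = p*q + p*r + q - 1.
  leading term p*q: no divisor's leading term divides it; move p*q to the remainder.
  leading term p*r: no divisor's leading term divides it; move p*r to the remainder.
  leading term q: no divisor's leading term divides it; move q to the remainder.
  leading term 1: no divisor's leading term divides it; move -1 to the remainder.
  remainder p*q + p*r + q - 1 ≠ 0; add k_3 = p*q + p*r + q - 1 to the basis.

S(f_1,k_3): lcm = p**2*q. S = p*q**2 - p**2*r - q*r + p + q.
  leading term p*q**2: subtract (q)·k_3 from p*q**2 - p**2*r - q*r + p + q → -p**2*r - p*q*r - q**2 - q*r + p - q
  leading term p**2*r: subtract (-r)·f_1 from -p**2*r - p*q*r - q**2 - q*r + p - q → -q**2 + p*r - q*r - r**2 + p - q + r
  leading term q**2: no divisor's leading term divides it; move -q**2 to the remainder.
  leading term p*r: no divisor's leading term divides it; move p*r to the remainder.
  leading term q*r: no divisor's leading term divides it; move -q*r to the remainder.
  leading term r**2: no divisor's leading term divides it; move -r**2 to the remainder.
  leading term p: no divisor's leading term divides it; move p to the remainder.
  leading term q: no divisor's leading term divides it; move -q to the remainder.
  leading term r: no divisor's leading term divides it; move r to the remainder.
  remainder -q**2 + p*r - q*r - r**2 + p - q + r ≠ 0; add k_4 = -q**2 + p*r - q*r - r**2 + p - q + r to the basis.

The other S-polynomials (S(f_2,k_3), S(f_1,k_4), S(f_2,k_4), S(k_3,k_4)) all reduce to 0 modulo the current basis, so we have a Gröbner basis.
Inter-reduce: drop elements whose leading term is divisible by another's, tail-reduce, and make monic.
Reduced Gröbner basis: {p**2 - p*r + p - q - r - 1, p*q + p*r + q - 1, q**2 - p*r + q*r + r**2 - p + q - r}.
Label its elements g_1 = p**2 - p*r + p - q - r - 1, g_2 = p*q + p*r + q - 1, g_3 = q**2 - p*r + q*r + r**2 - p + q - r.

Reduce h = -p*q + q**2 + p*r + q*r + r**2 - p - r modulo G:
  leading term p*q: subtract (-1)·g_2 from -p*q + q**2 + p*r + q*r + r**2 - p - r → q**2 - p*r + q*r + r**2 - p + q - r - 1
  leading term q**2: subtract (1)·g_3 from q**2 - p*r + q*r + r**2 - p + q - r - 1 → -1
  leading term 1: no divisor's leading term divides it; move -1 to the remainder.
  normal form = -1.
The normal form is nonzero, so h ∉ I. Since h minus its normal form lies in I, I + (h) = I + (n) where n = -1; decide whether this ideal is the whole ring.
Here n = -1 is a nonzero constant, hence a unit: 1 ∈ I + (h), the Gröbner basis of I + (h) is {1}, and the enlarged system has no common solution — adjoining h is inconsistent.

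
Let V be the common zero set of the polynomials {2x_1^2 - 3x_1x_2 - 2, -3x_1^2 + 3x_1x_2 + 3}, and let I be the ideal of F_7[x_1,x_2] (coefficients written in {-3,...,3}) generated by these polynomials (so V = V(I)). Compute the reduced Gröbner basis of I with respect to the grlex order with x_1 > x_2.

G = {x_1^2 - 1, x_2}

f_1 = 2x_1^2 - 3x_1x_2 - 2, LT = x_1^2.
f_2 = -3x_1^2 + 3x_1x_2 + 3, LT = x_1^2.

S(f_1,f_2): lcm = x_1^2. S = 3x_1x_2.
  leading term x_1x_2: no divisor's leading term divides it; move 3x_1x_2 to the remainder.
  remainder 3x_1x_2 ≠ 0; add g_3 = 3x_1x_2 to the basis.

S(f_1,g_3): lcm = x_1^2x_2. S = 2x_1x_2^2 - x_2.
  leading term x_1x_2^2: subtract (3x_2)·g_3 from 2x_1x_2^2 - x_2 → -x_2
  leading term x_2: no divisor's leading term divides it; move -x_2 to the remainder.
  remainder -x_2 ≠ 0; add g_4 = -x_2 to the basis.

The other S-polynomials (S(f_2,g_3), S(f_1,g_4), S(f_2,g_4), S(g_3,g_4)) all reduce to 0 modulo the current basis, so we have a Gröbner basis.
Inter-reduce: drop elements whose leading term is divisible by another's, tail-reduce, and make monic.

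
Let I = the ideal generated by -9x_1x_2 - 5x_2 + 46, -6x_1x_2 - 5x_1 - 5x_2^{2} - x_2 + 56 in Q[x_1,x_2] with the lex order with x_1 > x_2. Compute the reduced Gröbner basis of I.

G = {x_1 + x_2^{2} - \tfrac{7}{15}x_2 - \tfrac{76}{15}, x_2^{3} - \tfrac{7}{15}x_2^{2} - \tfrac{253}{45}x_2 + \tfrac{46}{9}}

This is the nonlinear analogue of row-reducing a linear system.

f_1 = -9x_1x_2 - 5x_2 + 46, LT = x_1x_2.
f_2 = -6x_1x_2 - 5x_1 - 5x_2^{2} - x_2 + 56, LT = x_1x_2.

S(f_1,f_2): lcm = x_1x_2. S = -\tfrac{5}{6}x_1 - \tfrac{5}{6}x_2^{2} + \tfrac{7}{18}x_2 + \tfrac{38}{9}.
  leading term x_1: no divisor's leading term divides it; move -\tfrac{5}{6}x_1 to the remainder.
  leading term x_2^{2}: no divisor's leading term divides it; move -\tfrac{5}{6}x_2^{2} to the remainder.
  leading term x_2: no divisor's leading term divides it; move \tfrac{7}{18}x_2 to the remainder.
  leading term 1: no divisor's leading term divides it; move \tfrac{38}{9} to the remainder.
  remainder -\tfrac{5}{6}x_1 - \tfrac{5}{6}x_2^{2} + \tfrac{7}{18}x_2 + \tfrac{38}{9} ≠ 0; add g_3 = -\tfrac{5}{6}x_1 - \tfrac{5}{6}x_2^{2} + \tfrac{7}{18}x_2 + \tfrac{38}{9} to the basis.

S(f_1,g_3): lcm = x_1x_2. S = -x_2^{3} + \tfrac{7}{15}x_2^{2} + \tfrac{253}{45}x_2 - \tfrac{46}{9}.
  leading term x_2^{3}: no divisor's leading term divides it; move -x_2^{3} to the remainder.
  leading term x_2^{2}: no divisor's leading term divides it; move \tfrac{7}{15}x_2^{2} to the remainder.
  leading term x_2: no divisor's leading term divides it; move \tfrac{253}{45}x_2 to the remainder.
  leading term 1: no divisor's leading term divides it; move -\tfrac{46}{9} to the remainder.
  remainder -x_2^{3} + \tfrac{7}{15}x_2^{2} + \tfrac{253}{45}x_2 - \tfrac{46}{9} ≠ 0; add g_4 = -x_2^{3} + \tfrac{7}{15}x_2^{2} + \tfrac{253}{45}x_2 - \tfrac{46}{9} to the basis.

S(f_2,g_3): lcm = x_1x_2. S = \tfrac{5}{6}x_1 - x_2^{3} + \tfrac{13}{10}x_2^{2} + \tfrac{157}{30}x_2 - \tfrac{28}{3}.
  leading term x_1: subtract (-1)·g_3 from \tfrac{5}{6}x_1 - x_2^{3} + \tfrac{13}{10}x_2^{2} + \tfrac{157}{30}x_2 - \tfrac{28}{3} → -x_2^{3} + \tfrac{7}{15}x_2^{2} + \tfrac{253}{45}x_2 - \tfrac{46}{9}
  leading term x_2^{3}: subtract (1)·g_4 from -x_2^{3} + \tfrac{7}{15}x_2^{2} + \tfrac{253}{45}x_2 - \tfrac{46}{9} → 0
  remainder 0.

S(f_1,g_4): lcm = x_1x_2^{3}. S = \tfrac{7}{15}x_1x_2^{2} + \tfrac{253}{45}x_1x_2 - \tfrac{46}{9}x_1 + \tfrac{5}{9}x_2^{3} - \tfrac{46}{9}x_2^{2}.
  leading term x_1x_2^{2}: subtract (-\tfrac{7}{135}x_2)·f_1 from \tfrac{7}{15}x_1x_2^{2} + \tfrac{253}{45}x_1x_2 - \tfrac{46}{9}x_1 + \tfrac{5}{9}x_2^{3} - \tfrac{46}{9}x_2^{2} → \tfrac{253}{45}x_1x_2 - \tfrac{46}{9}x_1 + \tfrac{5}{9}x_2^{3} - \tfrac{145}{27}x_2^{2} + \tfrac{322}{135}x_2
  leading term x_1x_2: subtract (-\tfrac{253}{405})·f_1 from \tfrac{253}{45}x_1x_2 - \tfrac{46}{9}x_1 + \tfrac{5}{9}x_2^{3} - \tfrac{145}{27}x_2^{2} + \tfrac{322}{135}x_2 → -\tfrac{46}{9}x_1 + \tfrac{5}{9}x_2^{3} - \tfrac{145}{27}x_2^{2} - \tfrac{299}{405}x_2 + \tfrac{11638}{405}
  leading term x_1: subtract (\tfrac{92}{15})·g_3 from -\tfrac{46}{9}x_1 + \tfrac{5}{9}x_2^{3} - \tfrac{145}{27}x_2^{2} - \tfrac{299}{405}x_2 + \tfrac{11638}{405} → \tfrac{5}{9}x_2^{3} - \tfrac{7}{27}x_2^{2} - \tfrac{253}{81}x_2 + \tfrac{230}{81}
  leading term x_2^{3}: subtract (-\tfrac{5}{9})·g_4 from \tfrac{5}{9}x_2^{3} - \tfrac{7}{27}x_2^{2} - \tfrac{253}{81}x_2 + \tfrac{230}{81} → 0
  remainder 0.

S(f_2,g_4): lcm = x_1x_2^{3}. S = \tfrac{13}{10}x_1x_2^{2} + \tfrac{253}{45}x_1x_2 - \tfrac{46}{9}x_1 + \tfrac{5}{6}x_2^{4} + \tfrac{1}{6}x_2^{3} - \tfrac{28}{3}x_2^{2}.
  leading term x_1x_2^{2}: subtract (-\tfrac{13}{90}x_2)·f_1 from \tfrac{13}{10}x_1x_2^{2} + \tfrac{253}{45}x_1x_2 - \tfrac{46}{9}x_1 + \tfrac{5}{6}x_2^{4} + \tfrac{1}{6}x_2^{3} - \tfrac{28}{3}x_2^{2} → \tfrac{253}{45}x_1x_2 - \tfrac{46}{9}x_1 + \tfrac{5}{6}x_2^{4} + \tfrac{1}{6}x_2^{3} - \tfrac{181}{18}x_2^{2} + \tfrac{299}{45}x_2
  leading term x_1x_2: subtract (-\tfrac{253}{405})·f_1 from \tfrac{253}{45}x_1x_2 - \tfrac{46}{9}x_1 + \tfrac{5}{6}x_2^{4} + \tfrac{1}{6}x_2^{3} - \tfrac{181}{18}x_2^{2} + \tfrac{299}{45}x_2 → -\tfrac{46}{9}x_1 + \tfrac{5}{6}x_2^{4} + \tfrac{1}{6}x_2^{3} - \tfrac{181}{18}x_2^{2} + \tfrac{1426}{405}x_2 + \tfrac{11638}{405}
  leading term x_1: subtract (\tfrac{92}{15})·g_3 from -\tfrac{46}{9}x_1 + \tfrac{5}{6}x_2^{4} + \tfrac{1}{6}x_2^{3} - \tfrac{181}{18}x_2^{2} + \tfrac{1426}{405}x_2 + \tfrac{11638}{405} → \tfrac{5}{6}x_2^{4} + \tfrac{1}{6}x_2^{3} - \tfrac{89}{18}x_2^{2} + \tfrac{92}{81}x_2 + \tfrac{230}{81}
  leading term x_2^{4}: subtract (-\tfrac{5}{6}x_2)·g_4 from \tfrac{5}{6}x_2^{4} + \tfrac{1}{6}x_2^{3} - \tfrac{89}{18}x_2^{2} + \tfrac{92}{81}x_2 + \tfrac{230}{81} → \tfrac{5}{9}x_2^{3} - \tfrac{7}{27}x_2^{2} - \tfrac{253}{81}x_2 + \tfrac{230}{81}
  leading term x_2^{3}: subtract (-\tfrac{5}{9})·g_4 from \tfrac{5}{9}x_2^{3} - \tfrac{7}{27}x_2^{2} - \tfrac{253}{81}x_2 + \tfrac{230}{81} → 0
  remainder 0.

S(g_3,g_4): leading monomials are coprime, so the S-polynomial reduces to 0 (Buchberger's first criterion).
Every S-polynomial of the final basis reduces to 0, so we have a Gröbner basis.
Inter-reduce: drop elements whose leading term is divisible by another's, tail-reduce, and make monic.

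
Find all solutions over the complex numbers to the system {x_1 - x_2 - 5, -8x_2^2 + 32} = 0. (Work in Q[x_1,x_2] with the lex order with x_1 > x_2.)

Compute a lex Gröbner basis by Buchberger's algorithm.
f_1 = x_1 - x_2 - 5, LT = x_1.
f_2 = -8x_2^2 + 32, LT = x_2^2.

The S-polynomials (S(f_1,f_2)) all reduce to 0 modulo the current basis, so we have a Gröbner basis.
Inter-reduce: drop elements whose leading term is divisible by another's, tail-reduce, and make monic.
Reduced Gröbner basis: {x_1 - x_2 - 5, x_2^2 - 4}.

Elimination: the polynomial x_2^2 - 4 lies in the elimination ideal for x_2, so x_2 ∈ {-2, 2}. For each such x_2, the remaining basis elements (now univariate) give the rest of the solution.
  x_2 = -2: the earlier basis element becomes x_1 - 3 = 0, giving x_1 = 3 — point (3, -2).
  x_2 = 2: the earlier basis element becomes x_1 - 7 = 0, giving x_1 = 7 — point (7, 2).
Substituting each solution back into the original system confirms all equations vanish.
Zero-dimensionality of the ideal guarantees finitely many solutions over ℂ.

{(3, -2), (7, 2)}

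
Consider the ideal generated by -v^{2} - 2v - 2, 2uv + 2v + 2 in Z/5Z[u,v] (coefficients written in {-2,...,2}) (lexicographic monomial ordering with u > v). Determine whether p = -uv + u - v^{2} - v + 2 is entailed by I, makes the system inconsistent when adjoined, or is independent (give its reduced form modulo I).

First compute the reduced Gröbner basis of I by Buchberger's algorithm.
f_1 = -v^{2} - 2v - 2, LT = v^{2}.
f_2 = 2uv + 2v + 2, LT = uv.

S(f_1,f_2): lcm = uv^{2}. S = 2uv + 2u - v^{2} - v.
  reduce S modulo (f_1, f_2):
  remainder 2u - v ≠ 0; add h_3 = 2u - v to the basis.

The other S-polynomials (S(f_1,h_3), S(f_2,h_3)) all reduce to 0 modulo the current basis, so we have a Gröbner basis.
Inter-reduce: drop elements whose leading term is divisible by another's, tail-reduce, and make monic.
Reduced Gröbner basis: {u + 2v, v^{2} + 2v + 2}.
Label its elements g_1 = u + 2v, g_2 = v^{2} + 2v + 2.

Reduce p = -uv + u - v^{2} - v + 2 modulo G:
  leading term uv: subtract (-v)·g_1 from -uv + u - v^{2} - v + 2 → u + v^{2} - v + 2
  leading term u: subtract (1)·g_1 from u + v^{2} - v + 2 → v^{2} + 2v + 2
  leading term v^{2}: subtract (1)·g_2 from v^{2} + 2v + 2 → 0
  normal form = 0.
Since the normal form is 0, p ∈ I.

-uv + u - v^{2} - v + 2 lies in I (it reduces to 0).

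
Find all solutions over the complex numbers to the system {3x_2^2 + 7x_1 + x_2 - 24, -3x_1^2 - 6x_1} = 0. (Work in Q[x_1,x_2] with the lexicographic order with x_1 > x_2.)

Compute a lex Gröbner basis by Buchberger's algorithm.
f_1 = 7x_1 + 3x_2^2 + x_2 - 24, LT = x_1.
f_2 = -3x_1^2 - 6x_1, LT = x_1^2.

S(f_1,f_2): lcm = x_1^2. S = 3/7x_1x_2^2 + 1/7x_1x_2 - 38/7x_1.
  leading term x_1x_2^2: subtract (3/49x_2^2)·f_1 from 3/7x_1x_2^2 + 1/7x_1x_2 - 38/7x_1 → 1/7x_1x_2 - 38/7x_1 - 9/49x_2^4 - 3/49x_2^3 + 72/49x_2^2
  leading term x_1x_2: subtract (1/49x_2)·f_1 from 1/7x_1x_2 - 38/7x_1 - 9/49x_2^4 - 3/49x_2^3 + 72/49x_2^2 → -38/7x_1 - 9/49x_2^4 - 6/49x_2^3 + 71/49x_2^2 + 24/49x_2
  leading term x_1: subtract (-38/49)·f_1 from -38/7x_1 - 9/49x_2^4 - 6/49x_2^3 + 71/49x_2^2 + 24/49x_2 → -9/49x_2^4 - 6/49x_2^3 + 185/49x_2^2 + 62/49x_2 - 912/49
  leading term x_2^4: no divisor's leading term divides it; move -9/49x_2^4 to the remainder.
  leading term x_2^3: no divisor's leading term divides it; move -6/49x_2^3 to the remainder.
  leading term x_2^2: no divisor's leading term divides it; move 185/49x_2^2 to the remainder.
  leading term x_2: no divisor's leading term divides it; move 62/49x_2 to the remainder.
  leading term 1: no divisor's leading term divides it; move -912/49 to the remainder.
  remainder -9/49x_2^4 - 6/49x_2^3 + 185/49x_2^2 + 62/49x_2 - 912/49 ≠ 0; add h_3 = -9/49x_2^4 - 6/49x_2^3 + 185/49x_2^2 + 62/49x_2 - 912/49 to the basis.

The other S-polynomials (S(f_1,h_3), S(f_2,h_3)) all reduce to 0 modulo the current basis, so we have a Gröbner basis.
Inter-reduce: drop elements whose leading term is divisible by another's, tail-reduce, and make monic.
Reduced Gröbner basis: {x_1 + 3/7x_2^2 + 1/7x_2 - 24/7, x_2^4 + 2/3x_2^3 - 185/9x_2^2 - 62/9x_2 + 304/3}.

Elimination: the polynomial x_2^4 + 2/3x_2^3 - 185/9x_2^2 - 62/9x_2 + 304/3 lies in the elimination ideal for x_2, so x_2 ∈ {-3, 8/3, -1/6 + sqrt(457)/6, -sqrt(457)/6 - 1/6}. For each such x_2, the remaining basis elements (now univariate) give the rest of the solution.
  x_2 = -3: the earlier basis element becomes x_1 = 0, giving x_1 = 0 — point (0, -3).
  x_2 = 8/3: the earlier basis element becomes x_1 = 0, giving x_1 = 0 — point (0, 8/3).
  x_2 = -1/6 + sqrt(457)/6: the earlier basis element becomes x_1 + 2 = 0, giving x_1 = -2 — point (-2, -1/6 + sqrt(457)/6).
  x_2 = -sqrt(457)/6 - 1/6: the earlier basis element becomes x_1 + 2 = 0, giving x_1 = -2 — point (-2, -sqrt(457)/6 - 1/6).
Each listed point satisfies every original equation (direct substitution).

{(0, -3), (0, 8/3), (-2, -1/6 + sqrt(457)/6), (-2, -sqrt(457)/6 - 1/6)}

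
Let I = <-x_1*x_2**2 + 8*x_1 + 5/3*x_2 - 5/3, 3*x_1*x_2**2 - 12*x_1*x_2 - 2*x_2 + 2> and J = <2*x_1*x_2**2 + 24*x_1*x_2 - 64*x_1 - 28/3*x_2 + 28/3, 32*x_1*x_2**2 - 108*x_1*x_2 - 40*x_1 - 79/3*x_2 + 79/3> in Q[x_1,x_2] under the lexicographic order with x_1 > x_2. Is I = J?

Two ideals are equal iff their reduced Gröbner bases coincide (the reduced basis is unique for a fixed ordering).
Buchberger on the first generating set:
f_1 = -x_1*x_2**2 + 8*x_1 + 5/3*x_2 - 5/3, LT = x_1*x_2**2.
f_2 = 3*x_1*x_2**2 - 12*x_1*x_2 - 2*x_2 + 2, LT = x_1*x_2**2.

S(f_1,f_2): lcm = x_1*x_2**2. S = 4*x_1*x_2 - 8*x_1 - x_2 + 1.
  leading term x_1*x_2: no divisor's leading term divides it; move 4*x_1*x_2 to the remainder.
  leading term x_1: no divisor's leading term divides it; move -8*x_1 to the remainder.
  leading term x_2: no divisor's leading term divides it; move -x_2 to the remainder.
  leading term 1: no divisor's leading term divides it; move 1 to the remainder.
  remainder 4*x_1*x_2 - 8*x_1 - x_2 + 1 ≠ 0; add g_3 = 4*x_1*x_2 - 8*x_1 - x_2 + 1 to the basis.

S(f_1,g_3): lcm = x_1*x_2**2. S = 2*x_1*x_2 - 8*x_1 + 1/4*x_2**2 - 23/12*x_2 + 5/3.
  leading term x_1*x_2: subtract (1/2)·g_3 from 2*x_1*x_2 - 8*x_1 + 1/4*x_2**2 - 23/12*x_2 + 5/3 → -4*x_1 + 1/4*x_2**2 - 17/12*x_2 + 7/6
  leading term x_1: no divisor's leading term divides it; move -4*x_1 to the remainder.
  leading term x_2**2: no divisor's leading term divides it; move 1/4*x_2**2 to the remainder.
  leading term x_2: no divisor's leading term divides it; move -17/12*x_2 to the remainder.
  leading term 1: no divisor's leading term divides it; move 7/6 to the remainder.
  remainder -4*x_1 + 1/4*x_2**2 - 17/12*x_2 + 7/6 ≠ 0; add g_4 = -4*x_1 + 1/4*x_2**2 - 17/12*x_2 + 7/6 to the basis.

S(f_1,g_4): lcm = x_1*x_2**2. S = -8*x_1 + 1/16*x_2**4 - 17/48*x_2**3 + 7/24*x_2**2 - 5/3*x_2 + 5/3.
  leading term x_1: subtract (2)·g_4 from -8*x_1 + 1/16*x_2**4 - 17/48*x_2**3 + 7/24*x_2**2 - 5/3*x_2 + 5/3 → 1/16*x_2**4 - 17/48*x_2**3 - 5/24*x_2**2 + 7/6*x_2 - 2/3
  leading term x_2**4: no divisor's leading term divides it; move 1/16*x_2**4 to the remainder.
  leading term x_2**3: no divisor's leading term divides it; move -17/48*x_2**3 to the remainder.
  leading term x_2**2: no divisor's leading term divides it; move -5/24*x_2**2 to the remainder.
  leading term x_2: no divisor's leading term divides it; move 7/6*x_2 to the remainder.
  leading term 1: no divisor's leading term divides it; move -2/3 to the remainder.
  remainder 1/16*x_2**4 - 17/48*x_2**3 - 5/24*x_2**2 + 7/6*x_2 - 2/3 ≠ 0; add g_5 = 1/16*x_2**4 - 17/48*x_2**3 - 5/24*x_2**2 + 7/6*x_2 - 2/3 to the basis.

S(g_3,g_4): lcm = x_1*x_2. S = -2*x_1 + 1/16*x_2**3 - 17/48*x_2**2 + 1/24*x_2 + 1/4.
  leading term x_1: subtract (1/2)·g_4 from -2*x_1 + 1/16*x_2**3 - 17/48*x_2**2 + 1/24*x_2 + 1/4 → 1/16*x_2**3 - 23/48*x_2**2 + 3/4*x_2 - 1/3
  leading term x_2**3: no divisor's leading term divides it; move 1/16*x_2**3 to the remainder.
  leading term x_2**2: no divisor's leading term divides it; move -23/48*x_2**2 to the remainder.
  leading term x_2: no divisor's leading term divides it; move 3/4*x_2 to the remainder.
  leading term 1: no divisor's leading term divides it; move -1/3 to the remainder.
  remainder 1/16*x_2**3 - 23/48*x_2**2 + 3/4*x_2 - 1/3 ≠ 0; add g_6 = 1/16*x_2**3 - 23/48*x_2**2 + 3/4*x_2 - 1/3 to the basis.

The other S-polynomials (S(f_2,g_3), S(f_2,g_4), S(f_1,g_5), S(f_2,g_5), S(g_3,g_5), S(g_4,g_5), S(f_1,g_6), S(f_2,g_6), S(g_3,g_6), S(g_4,g_6), S(g_5,g_6)) all reduce to 0 modulo the current basis, so we have a Gröbner basis.
Inter-reduce: drop elements whose leading term is divisible by another's, tail-reduce, and make monic.
Reduced Gröbner basis: {x_1 - 1/16*x_2**2 + 17/48*x_2 - 7/24, x_2**3 - 23/3*x_2**2 + 12*x_2 - 16/3}.

Buchberger on the second generating set:
h_1 = 2*x_1*x_2**2 + 24*x_1*x_2 - 64*x_1 - 28/3*x_2 + 28/3, LT = x_1*x_2**2.
h_2 = 32*x_1*x_2**2 - 108*x_1*x_2 - 40*x_1 - 79/3*x_2 + 79/3, LT = x_1*x_2**2.

S(h_1,h_2): lcm = x_1*x_2**2. S = 123/8*x_1*x_2 - 123/4*x_1 - 123/32*x_2 + 123/32.
  leading term x_1*x_2: no divisor's leading term divides it; move 123/8*x_1*x_2 to the remainder.
  leading term x_1: no divisor's leading term divides it; move -123/4*x_1 to the remainder.
  leading term x_2: no divisor's leading term divides it; move -123/32*x_2 to the remainder.
  leading term 1: no divisor's leading term divides it; move 123/32 to the remainder.
  remainder 123/8*x_1*x_2 - 123/4*x_1 - 123/32*x_2 + 123/32 ≠ 0; add k_3 = 123/8*x_1*x_2 - 123/4*x_1 - 123/32*x_2 + 123/32 to the basis.

S(h_1,k_3): lcm = x_1*x_2**2. S = 14*x_1*x_2 - 32*x_1 + 1/4*x_2**2 - 59/12*x_2 + 14/3.
  leading term x_1*x_2: subtract (112/123)·k_3 from 14*x_1*x_2 - 32*x_1 + 1/4*x_2**2 - 59/12*x_2 + 14/3 → -4*x_1 + 1/4*x_2**2 - 17/12*x_2 + 7/6
  leading term x_1: no divisor's leading term divides it; move -4*x_1 to the remainder.
  leading term x_2**2: no divisor's leading term divides it; move 1/4*x_2**2 to the remainder.
  leading term x_2: no divisor's leading term divides it; move -17/12*x_2 to the remainder.
  leading term 1: no divisor's leading term divides it; move 7/6 to the remainder.
  remainder -4*x_1 + 1/4*x_2**2 - 17/12*x_2 + 7/6 ≠ 0; add k_4 = -4*x_1 + 1/4*x_2**2 - 17/12*x_2 + 7/6 to the basis.

S(h_1,k_4): lcm = x_1*x_2**2. S = 12*x_1*x_2 - 32*x_1 + 1/16*x_2**4 - 17/48*x_2**3 + 7/24*x_2**2 - 14/3*x_2 + 14/3.
  leading term x_1*x_2: subtract (32/41)·k_3 from 12*x_1*x_2 - 32*x_1 + 1/16*x_2**4 - 17/48*x_2**3 + 7/24*x_2**2 - 14/3*x_2 + 14/3 → -8*x_1 + 1/16*x_2**4 - 17/48*x_2**3 + 7/24*x_2**2 - 5/3*x_2 + 5/3
  leading term x_1: subtract (2)·k_4 from -8*x_1 + 1/16*x_2**4 - 17/48*x_2**3 + 7/24*x_2**2 - 5/3*x_2 + 5/3 → 1/16*x_2**4 - 17/48*x_2**3 - 5/24*x_2**2 + 7/6*x_2 - 2/3
  leading term x_2**4: no divisor's leading term divides it; move 1/16*x_2**4 to the remainder.
  leading term x_2**3: no divisor's leading term divides it; move -17/48*x_2**3 to the remainder.
  leading term x_2**2: no divisor's leading term divides it; move -5/24*x_2**2 to the remainder.
  leading term x_2: no divisor's leading term divides it; move 7/6*x_2 to the remainder.
  leading term 1: no divisor's leading term divides it; move -2/3 to the remainder.
  remainder 1/16*x_2**4 - 17/48*x_2**3 - 5/24*x_2**2 + 7/6*x_2 - 2/3 ≠ 0; add k_5 = 1/16*x_2**4 - 17/48*x_2**3 - 5/24*x_2**2 + 7/6*x_2 - 2/3 to the basis.

S(k_3,k_4): lcm = x_1*x_2. S = -2*x_1 + 1/16*x_2**3 - 17/48*x_2**2 + 1/24*x_2 + 1/4.
  leading term x_1: subtract (1/2)·k_4 from -2*x_1 + 1/16*x_2**3 - 17/48*x_2**2 + 1/24*x_2 + 1/4 → 1/16*x_2**3 - 23/48*x_2**2 + 3/4*x_2 - 1/3
  leading term x_2**3: no divisor's leading term divides it; move 1/16*x_2**3 to the remainder.
  leading term x_2**2: no divisor's leading term divides it; move -23/48*x_2**2 to the remainder.
  leading term x_2: no divisor's leading term divides it; move 3/4*x_2 to the remainder.
  leading term 1: no divisor's leading term divides it; move -1/3 to the remainder.
  remainder 1/16*x_2**3 - 23/48*x_2**2 + 3/4*x_2 - 1/3 ≠ 0; add k_6 = 1/16*x_2**3 - 23/48*x_2**2 + 3/4*x_2 - 1/3 to the basis.

The other S-polynomials (S(h_2,k_3), S(h_2,k_4), S(h_1,k_5), S(h_2,k_5), S(k_3,k_5), S(k_4,k_5), S(h_1,k_6), S(h_2,k_6), S(k_3,k_6), S(k_4,k_6), S(k_5,k_6)) all reduce to 0 modulo the current basis, so we have a Gröbner basis.
Inter-reduce: drop elements whose leading term is divisible by another's, tail-reduce, and make monic.
Reduced Gröbner basis: {x_1 - 1/16*x_2**2 + 17/48*x_2 - 7/24, x_2**3 - 23/3*x_2**2 + 12*x_2 - 16/3}.

Same reduced basis, so the two generating sets span the same ideal.

Yes, the ideals are equal.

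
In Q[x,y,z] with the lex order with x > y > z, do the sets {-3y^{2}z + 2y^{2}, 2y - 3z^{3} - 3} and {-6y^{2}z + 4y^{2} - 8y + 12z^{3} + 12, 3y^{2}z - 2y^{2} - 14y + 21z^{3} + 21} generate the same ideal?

Yes, the ideals are equal.

For a fixed monomial order, each ideal has a unique reduced Gröbner basis; comparing bases decides equality.
Buchberger on the first generating set:
f_1 = -3y^{2}z + 2y^{2}, LT = y^{2}z.
f_2 = 2y - 3z^{3} - 3, LT = y.

S(f_1,f_2): lcm = y^{2}z. S = -\tfrac{2}{3}y^{2} + \tfrac{3}{2}yz^{4} + \tfrac{3}{2}yz.
  leading term y^{2}: subtract (-\tfrac{1}{3}y)·f_2 from -\tfrac{2}{3}y^{2} + \tfrac{3}{2}yz^{4} + \tfrac{3}{2}yz → \tfrac{3}{2}yz^{4} - yz^{3} + \tfrac{3}{2}yz - y
  leading term yz^{4}: subtract (\tfrac{3}{4}z^{4})·f_2 from \tfrac{3}{2}yz^{4} - yz^{3} + \tfrac{3}{2}yz - y → -yz^{3} + \tfrac{3}{2}yz - y + \tfrac{9}{4}z^{7} + \tfrac{9}{4}z^{4}
  leading term yz^{3}: subtract (-\tfrac{1}{2}z^{3})·f_2 from -yz^{3} + \tfrac{3}{2}yz - y + \tfrac{9}{4}z^{7} + \tfrac{9}{4}z^{4} → \tfrac{3}{2}yz - y + \tfrac{9}{4}z^{7} - \tfrac{3}{2}z^{6} + \tfrac{9}{4}z^{4} - \tfrac{3}{2}z^{3}
  leading term yz: subtract (\tfrac{3}{4}z)·f_2 from \tfrac{3}{2}yz - y + \tfrac{9}{4}z^{7} - \tfrac{3}{2}z^{6} + \tfrac{9}{4}z^{4} - \tfrac{3}{2}z^{3} → -y + \tfrac{9}{4}z^{7} - \tfrac{3}{2}z^{6} + \tfrac{9}{2}z^{4} - \tfrac{3}{2}z^{3} + \tfrac{9}{4}z
  leading term y: subtract (-\tfrac{1}{2})·f_2 from -y + \tfrac{9}{4}z^{7} - \tfrac{3}{2}z^{6} + \tfrac{9}{2}z^{4} - \tfrac{3}{2}z^{3} + \tfrac{9}{4}z → \tfrac{9}{4}z^{7} - \tfrac{3}{2}z^{6} + \tfrac{9}{2}z^{4} - 3z^{3} + \tfrac{9}{4}z - \tfrac{3}{2}
  leading term z^{7}: no divisor's leading term divides it; move \tfrac{9}{4}z^{7} to the remainder.
  leading term z^{6}: no divisor's leading term divides it; move -\tfrac{3}{2}z^{6} to the remainder.
  leading term z^{4}: no divisor's leading term divides it; move \tfrac{9}{2}z^{4} to the remainder.
  leading term z^{3}: no divisor's leading term divides it; move -3z^{3} to the remainder.
  leading term z: no divisor's leading term divides it; move \tfrac{9}{4}z to the remainder.
  leading term 1: no divisor's leading term divides it; move -\tfrac{3}{2} to the remainder.
  remainder \tfrac{9}{4}z^{7} - \tfrac{3}{2}z^{6} + \tfrac{9}{2}z^{4} - 3z^{3} + \tfrac{9}{4}z - \tfrac{3}{2} ≠ 0; add g_3 = \tfrac{9}{4}z^{7} - \tfrac{3}{2}z^{6} + \tfrac{9}{2}z^{4} - 3z^{3} + \tfrac{9}{4}z - \tfrac{3}{2} to the basis.

The other S-polynomials (S(f_1,g_3), S(f_2,g_3)) all reduce to 0 modulo the current basis, so we have a Gröbner basis.
Inter-reduce: drop elements whose leading term is divisible by another's, tail-reduce, and make monic.
Reduced Gröbner basis: {y - \tfrac{3}{2}z^{3} - \tfrac{3}{2}, z^{7} - \tfrac{2}{3}z^{6} + 2z^{4} - \tfrac{4}{3}z^{3} + z - \tfrac{2}{3}}.

Buchberger on the second generating set:
h_1 = -6y^{2}z + 4y^{2} - 8y + 12z^{3} + 12, LT = y^{2}z.
h_2 = 3y^{2}z - 2y^{2} - 14y + 21z^{3} + 21, LT = y^{2}z.

S(h_1,h_2): lcm = y^{2}z. S = 6y - 9z^{3} - 9.
  leading term y: no divisor's leading term divides it; move 6y to the remainder.
  leading term z^{3}: no divisor's leading term divides it; move -9z^{3} to the remainder.
  leading term 1: no divisor's leading term divides it; move -9 to the remainder.
  remainder 6y - 9z^{3} - 9 ≠ 0; add k_3 = 6y - 9z^{3} - 9 to the basis.

S(h_1,k_3): lcm = y^{2}z. S = -\tfrac{2}{3}y^{2} + \tfrac{3}{2}yz^{4} + \tfrac{3}{2}yz + \tfrac{4}{3}y - 2z^{3} - 2.
  leading term y^{2}: subtract (-\tfrac{1}{9}y)·k_3 from -\tfrac{2}{3}y^{2} + \tfrac{3}{2}yz^{4} + \tfrac{3}{2}yz + \tfrac{4}{3}y - 2z^{3} - 2 → \tfrac{3}{2}yz^{4} - yz^{3} + \tfrac{3}{2}yz + \tfrac{1}{3}y - 2z^{3} - 2
  leading term yz^{4}: subtract (\tfrac{1}{4}z^{4})·k_3 from \tfrac{3}{2}yz^{4} - yz^{3} + \tfrac{3}{2}yz + \tfrac{1}{3}y - 2z^{3} - 2 → -yz^{3} + \tfrac{3}{2}yz + \tfrac{1}{3}y + \tfrac{9}{4}z^{7} + \tfrac{9}{4}z^{4} - 2z^{3} - 2
  leading term yz^{3}: subtract (-\tfrac{1}{6}z^{3})·k_3 from -yz^{3} + \tfrac{3}{2}yz + \tfrac{1}{3}y + \tfrac{9}{4}z^{7} + \tfrac{9}{4}z^{4} - 2z^{3} - 2 → \tfrac{3}{2}yz + \tfrac{1}{3}y + \tfrac{9}{4}z^{7} - \tfrac{3}{2}z^{6} + \tfrac{9}{4}z^{4} - \tfrac{7}{2}z^{3} - 2
  leading term yz: subtract (\tfrac{1}{4}z)·k_3 from \tfrac{3}{2}yz + \tfrac{1}{3}y + \tfrac{9}{4}z^{7} - \tfrac{3}{2}z^{6} + \tfrac{9}{4}z^{4} - \tfrac{7}{2}z^{3} - 2 → \tfrac{1}{3}y + \tfrac{9}{4}z^{7} - \tfrac{3}{2}z^{6} + \tfrac{9}{2}z^{4} - \tfrac{7}{2}z^{3} + \tfrac{9}{4}z - 2
  leading term y: subtract (\tfrac{1}{18})·k_3 from \tfrac{1}{3}y + \tfrac{9}{4}z^{7} - \tfrac{3}{2}z^{6} + \tfrac{9}{2}z^{4} - \tfrac{7}{2}z^{3} + \tfrac{9}{4}z - 2 → \tfrac{9}{4}z^{7} - \tfrac{3}{2}z^{6} + \tfrac{9}{2}z^{4} - 3z^{3} + \tfrac{9}{4}z - \tfrac{3}{2}
  leading term z^{7}: no divisor's leading term divides it; move \tfrac{9}{4}z^{7} to the remainder.
  leading term z^{6}: no divisor's leading term divides it; move -\tfrac{3}{2}z^{6} to the remainder.
  leading term z^{4}: no divisor's leading term divides it; move \tfrac{9}{2}z^{4} to the remainder.
  leading term z^{3}: no divisor's leading term divides it; move -3z^{3} to the remainder.
  leading term z: no divisor's leading term divides it; move \tfrac{9}{4}z to the remainder.
  leading term 1: no divisor's leading term divides it; move -\tfrac{3}{2} to the remainder.
  remainder \tfrac{9}{4}z^{7} - \tfrac{3}{2}z^{6} + \tfrac{9}{2}z^{4} - 3z^{3} + \tfrac{9}{4}z - \tfrac{3}{2} ≠ 0; add k_4 = \tfrac{9}{4}z^{7} - \tfrac{3}{2}z^{6} + \tfrac{9}{2}z^{4} - 3z^{3} + \tfrac{9}{4}z - \tfrac{3}{2} to the basis.

The other S-polynomials (S(h_2,k_3), S(h_1,k_4), S(h_2,k_4), S(k_3,k_4)) all reduce to 0 modulo the current basis, so we have a Gröbner basis.
Inter-reduce: drop elements whose leading term is divisible by another's, tail-reduce, and make monic.
Reduced Gröbner basis: {y - \tfrac{3}{2}z^{3} - \tfrac{3}{2}, z^{7} - \tfrac{2}{3}z^{6} + 2z^{4} - \tfrac{4}{3}z^{3} + z - \tfrac{2}{3}}.

These coincide, so the ideals are equal.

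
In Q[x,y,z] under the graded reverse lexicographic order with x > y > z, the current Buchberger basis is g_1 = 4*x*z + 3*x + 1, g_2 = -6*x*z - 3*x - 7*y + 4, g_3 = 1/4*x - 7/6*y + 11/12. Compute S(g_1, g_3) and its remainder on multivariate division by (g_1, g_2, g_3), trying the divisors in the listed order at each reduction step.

S(g_1, g_3) = 14/3*y*z + 3/4*x - 11/3*z + 1/4; remainder on division = 14/3*y*z + 7/2*y - 11/3*z - 5/2.

lcm(LM(g_1), LM(g_3)) = x*z.
S = (lcm/LT(g_1))·g_1 − (lcm/LT(g_3))·g_3 = 14/3*y*z + 3/4*x - 11/3*z + 1/4.
Reduce S modulo (g_1, g_2, g_3) in that order:
  leading term y*z: no divisor's leading term divides it; move 14/3*y*z to the remainder.
  leading term x: subtract (3)·g_3 from 3/4*x - 11/3*z + 1/4 → 7/2*y - 11/3*z - 5/2
  leading term y: no divisor's leading term divides it; move 7/2*y to the remainder.
  leading term z: no divisor's leading term divides it; move -11/3*z to the remainder.
  leading term 1: no divisor's leading term divides it; move -5/2 to the remainder.
The remainder 14/3*y*z + 7/2*y - 11/3*z - 5/2 is nonzero, so it would be added as the next basis element.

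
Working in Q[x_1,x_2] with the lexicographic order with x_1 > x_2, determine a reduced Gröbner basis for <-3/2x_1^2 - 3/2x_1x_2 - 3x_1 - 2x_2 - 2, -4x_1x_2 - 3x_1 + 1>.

G = {x_1 + 16/3x_2^2 + 31/3x_2 + 6, x_2^3 + 43/16x_2^2 + 165/64x_2 + 57/64}

f_1 = -3/2x_1^2 - 3/2x_1x_2 - 3x_1 - 2x_2 - 2, LT = x_1^2.
f_2 = -4x_1x_2 - 3x_1 + 1, LT = x_1x_2.

S(f_1,f_2): lcm = x_1^2x_2. S = -3/4x_1^2 + x_1x_2^2 + 2x_1x_2 + 1/4x_1 + 4/3x_2^2 + 4/3x_2.
  reduce S modulo (f_1, f_2):
  remainder 1/4x_1 + 4/3x_2^2 + 31/12x_2 + 3/2 ≠ 0; add g_3 = 1/4x_1 + 4/3x_2^2 + 31/12x_2 + 3/2 to the basis.

S(f_2,g_3): lcm = x_1x_2. S = 3/4x_1 - 16/3x_2^3 - 31/3x_2^2 - 6x_2 - 1/4.
  reduce S modulo (f_1, f_2, g_3):
  remainder -16/3x_2^3 - 43/3x_2^2 - 55/4x_2 - 19/4 ≠ 0; add g_4 = -16/3x_2^3 - 43/3x_2^2 - 55/4x_2 - 19/4 to the basis.

The other S-polynomials (S(f_1,g_3), S(f_1,g_4), S(f_2,g_4), S(g_3,g_4)) all reduce to 0 modulo the current basis, so we have a Gröbner basis.
Inter-reduce: drop elements whose leading term is divisible by another's, tail-reduce, and make monic.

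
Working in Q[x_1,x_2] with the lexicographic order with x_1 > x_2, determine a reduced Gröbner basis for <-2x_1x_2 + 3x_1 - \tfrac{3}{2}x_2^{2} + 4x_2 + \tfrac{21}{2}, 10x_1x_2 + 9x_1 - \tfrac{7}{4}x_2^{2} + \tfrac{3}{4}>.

Buchberger's algorithm terminates because the ascending chain of leading-term ideals stabilizes.

f_1 = -2x_1x_2 + 3x_1 - \tfrac{3}{2}x_2^{2} + 4x_2 + \tfrac{21}{2}, LT = x_1x_2.
f_2 = 10x_1x_2 + 9x_1 - \tfrac{7}{4}x_2^{2} + \tfrac{3}{4}, LT = x_1x_2.

S(f_1,f_2): lcm = x_1x_2. S = -\tfrac{12}{5}x_1 + \tfrac{37}{40}x_2^{2} - 2x_2 - \tfrac{213}{40}.
  reduce S modulo (f_1, f_2):
  remainder -\tfrac{12}{5}x_1 + \tfrac{37}{40}x_2^{2} - 2x_2 - \tfrac{213}{40} ≠ 0; add g_3 = -\tfrac{12}{5}x_1 + \tfrac{37}{40}x_2^{2} - 2x_2 - \tfrac{213}{40} to the basis.

S(f_1,g_3): lcm = x_1x_2. S = -\tfrac{3}{2}x_1 + \tfrac{37}{96}x_2^{3} - \tfrac{1}{12}x_2^{2} - \tfrac{135}{32}x_2 - \tfrac{21}{4}.
  reduce S modulo (f_1, f_2, g_3):
  remainder \tfrac{37}{96}x_2^{3} - \tfrac{127}{192}x_2^{2} - \tfrac{95}{32}x_2 - \tfrac{123}{64} ≠ 0; add g_4 = \tfrac{37}{96}x_2^{3} - \tfrac{127}{192}x_2^{2} - \tfrac{95}{32}x_2 - \tfrac{123}{64} to the basis.

The other S-polynomials (S(f_2,g_3), S(f_1,g_4), S(f_2,g_4), S(g_3,g_4)) all reduce to 0 modulo the current basis, so we have a Gröbner basis.
Inter-reduce: drop elements whose leading term is divisible by another's, tail-reduce, and make monic.

G = {x_1 - \tfrac{37}{96}x_2^{2} + \tfrac{5}{6}x_2 + \tfrac{71}{32}, x_2^{3} - \tfrac{127}{74}x_2^{2} - \tfrac{285}{37}x_2 - \tfrac{369}{74}}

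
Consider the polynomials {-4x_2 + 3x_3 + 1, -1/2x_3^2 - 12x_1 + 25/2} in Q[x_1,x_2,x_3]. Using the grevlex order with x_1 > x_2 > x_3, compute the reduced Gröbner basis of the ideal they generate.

This is the nonlinear analogue of row-reducing a linear system.

f_1 = -4x_2 + 3x_3 + 1, LT = x_2.
f_2 = -1/2x_3^2 - 12x_1 + 25/2, LT = x_3^2.

S(f_1,f_2): leading monomials are coprime, so the S-polynomial reduces to 0 (Buchberger's first criterion).
Every S-polynomial of the final basis reduces to 0, so we have a Gröbner basis.

G = {x_3^2 + 24x_1 - 25, x_2 - 3/4x_3 - 1/4}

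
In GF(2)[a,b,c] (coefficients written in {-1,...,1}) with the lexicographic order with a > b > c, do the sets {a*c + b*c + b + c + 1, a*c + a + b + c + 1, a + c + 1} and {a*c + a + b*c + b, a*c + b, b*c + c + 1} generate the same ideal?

Since reduced Gröbner bases are canonical representatives of ideals under a given ordering, it suffices to compute and compare them.
Buchberger on the first generating set:
f_1 = a*c + b*c + b + c + 1, LT = a*c.
f_2 = a*c + a + b + c + 1, LT = a*c.
f_3 = a + c + 1, LT = a.

S(f_1,f_2): lcm = a*c. S = a + b*c.
  reduce S modulo (f_1, f_2, f_3):
  remainder b*c + c + 1 ≠ 0; add g_4 = b*c + c + 1 to the basis.

S(f_1,f_3): lcm = a*c. S = b*c + b + c**2 + 1.
  reduce S modulo (f_1, f_2, f_3, g_4):
  remainder b + c**2 + c ≠ 0; add g_5 = b + c**2 + c to the basis.

S(g_4,g_5): lcm = b*c. S = c**3 + c**2 + c + 1.
  reduce S modulo (f_1, f_2, f_3, g_4, g_5):
  remainder c**3 + c**2 + c + 1 ≠ 0; add g_6 = c**3 + c**2 + c + 1 to the basis.

The other S-polynomials (S(f_2,f_3), S(f_1,g_4), S(f_2,g_4), S(f_3,g_4), S(f_1,g_5), S(f_2,g_5), S(f_3,g_5), S(f_1,g_6), S(f_2,g_6), S(f_3,g_6), S(g_4,g_6), S(g_5,g_6)) all reduce to 0 modulo the current basis, so we have a Gröbner basis.
Inter-reduce: drop elements whose leading term is divisible by another's, tail-reduce, and make monic.
Reduced Gröbner basis: {a + c + 1, b + c**2 + c, c**3 + c**2 + c + 1}.

Buchberger on the second generating set:
h_1 = a*c + a + b*c + b, LT = a*c.
h_2 = a*c + b, LT = a*c.
h_3 = b*c + c + 1, LT = b*c.

S(h_1,h_2): lcm = a*c. S = a + b*c.
  reduce S modulo (h_1, h_2, h_3):
  remainder a + c + 1 ≠ 0; add k_4 = a + c + 1 to the basis.

S(h_1,h_3): lcm = a*b*c. S = a*b + a*c + a + b**2*c + b**2.
  reduce S modulo (h_1, h_2, h_3, k_4):
  remainder b**2 + b + c + 1 ≠ 0; add k_5 = b**2 + b + c + 1 to the basis.

S(h_1,k_4): lcm = a*c. S = a + b*c + b + c**2 + c.
  reduce S modulo (h_1, h_2, h_3, k_4, k_5):
  remainder b + c**2 + c ≠ 0; add k_6 = b + c**2 + c to the basis.

S(h_3,k_6): lcm = b*c. S = c**3 + c**2 + c + 1.
  reduce S modulo (h_1, h_2, h_3, k_4, k_5, k_6):
  remainder c**3 + c**2 + c + 1 ≠ 0; add k_7 = c**3 + c**2 + c + 1 to the basis.

The other S-polynomials (S(h_2,h_3), S(h_2,k_4), S(h_3,k_4), S(h_1,k_5), S(h_2,k_5), S(h_3,k_5), S(k_4,k_5), S(h_1,k_6), S(h_2,k_6), S(k_4,k_6), S(k_5,k_6), S(h_1,k_7), S(h_2,k_7), S(h_3,k_7), S(k_4,k_7), S(k_5,k_7), S(k_6,k_7)) all reduce to 0 modulo the current basis, so we have a Gröbner basis.
Inter-reduce: drop elements whose leading term is divisible by another's, tail-reduce, and make monic.
Reduced Gröbner basis: {a + c + 1, b + c**2 + c, c**3 + c**2 + c + 1}.

These coincide, so the ideals are equal.
The same test decides containment: I ⊆ J iff every generator of I reduces to 0 modulo a Gröbner basis of J.

Yes, the ideals are equal.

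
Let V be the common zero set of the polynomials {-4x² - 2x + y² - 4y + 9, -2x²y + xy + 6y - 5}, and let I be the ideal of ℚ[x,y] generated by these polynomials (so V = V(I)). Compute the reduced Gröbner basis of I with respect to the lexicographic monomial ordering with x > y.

G = {x + 1/40y⁵ - ⅕y⁴ + ⅕y³ + 21/20y² - 73/40y - ¼, y⁶ - 8y⁵ + 8y⁴ + 52y³ - 113y² - 40y + 100}

f_1 = -4x² - 2x + y² - 4y + 9, LT = x².
f_2 = -2x²y + xy + 6y - 5, LT = x²y.

S(f_1,f_2): lcm = x²y. S = xy - ¼y³ + y² + ¾y - 5/2.
  leading term xy: no divisor's leading term divides it; move xy to the remainder.
  leading term y³: no divisor's leading term divides it; move -¼y³ to the remainder.
  leading term y²: no divisor's leading term divides it; move y² to the remainder.
  leading term y: no divisor's leading term divides it; move ¾y to the remainder.
  leading term 1: no divisor's leading term divides it; move -5/2 to the remainder.
  remainder xy - ¼y³ + y² + ¾y - 5/2 ≠ 0; add g_3 = xy - ¼y³ + y² + ¾y - 5/2 to the basis.

S(f_1,g_3): lcm = x²y. S = ¼xy³ - xy² - ¼xy + 5/2x - ¼y³ + y² - 9/4y.
  leading term xy³: subtract (¼y²)·g_3 from ¼xy³ - xy² - ¼xy + 5/2x - ¼y³ + y² - 9/4y → -xy² - ¼xy + 5/2x + 1/16y⁵ - ¼y⁴ - 7/16y³ + 13/8y² - 9/4y
  leading term xy²: subtract (-y)·g_3 from -xy² - ¼xy + 5/2x + 1/16y⁵ - ¼y⁴ - 7/16y³ + 13/8y² - 9/4y → -¼xy + 5/2x + 1/16y⁵ - ½y⁴ + 9/16y³ + 19/8y² - 19/4y
  leading term xy: subtract (-¼)·g_3 from -¼xy + 5/2x + 1/16y⁵ - ½y⁴ + 9/16y³ + 19/8y² - 19/4y → 5/2x + 1/16y⁵ - ½y⁴ + ½y³ + 21/8y² - 73/16y - ⅝
  leading term x: no divisor's leading term divides it; move 5/2x to the remainder.
  leading term y⁵: no divisor's leading term divides it; move 1/16y⁵ to the remainder.
  leading term y⁴: no divisor's leading term divides it; move -½y⁴ to the remainder.
  leading term y³: no divisor's leading term divides it; move ½y³ to the remainder.
  leading term y²: no divisor's leading term divides it; move 21/8y² to the remainder.
  leading term y: no divisor's leading term divides it; move -73/16y to the remainder.
  leading term 1: no divisor's leading term divides it; move -⅝ to the remainder.
  remainder 5/2x + 1/16y⁵ - ½y⁴ + ½y³ + 21/8y² - 73/16y - ⅝ ≠ 0; add g_4 = 5/2x + 1/16y⁵ - ½y⁴ + ½y³ + 21/8y² - 73/16y - ⅝ to the basis.

S(f_1,g_4): lcm = x². S = -1/40xy⁵ + ⅕xy⁴ - ⅕xy³ - 21/20xy² + 73/40xy + ¾x - ¼y² + y - 9/4.
  leading term xy⁵: subtract (-1/40y⁴)·g_3 from -1/40xy⁵ + ⅕xy⁴ - ⅕xy³ - 21/20xy² + 73/40xy + ¾x - ¼y² + y - 9/4 → ⅕xy⁴ - ⅕xy³ - 21/20xy² + 73/40xy + ¾x - 1/160y⁷ + 1/40y⁶ + 3/160y⁵ - 1/16y⁴ - ¼y² + y - 9/4
  leading term xy⁴: subtract (⅕y³)·g_3 from ⅕xy⁴ - ⅕xy³ - 21/20xy² + 73/40xy + ¾x - 1/160y⁷ + 1/40y⁶ + 3/160y⁵ - 1/16y⁴ - ¼y² + y - 9/4 → -⅕xy³ - 21/20xy² + 73/40xy + ¾x - 1/160y⁷ + 3/40y⁶ - 29/160y⁵ - 17/80y⁴ + ½y³ - ¼y² + y - 9/4
  leading term xy³: subtract (-⅕y²)·g_3 from -⅕xy³ - 21/20xy² + 73/40xy + ¾x - 1/160y⁷ + 3/40y⁶ - 29/160y⁵ - 17/80y⁴ + ½y³ - ¼y² + y - 9/4 → -21/20xy² + 73/40xy + ¾x - 1/160y⁷ + 3/40y⁶ - 37/160y⁵ - 1/80y⁴ + 13/20y³ - ¾y² + y - 9/4
  leading term xy²: subtract (-21/20y)·g_3 from -21/20xy² + 73/40xy + ¾x - 1/160y⁷ + 3/40y⁶ - 37/160y⁵ - 1/80y⁴ + 13/20y³ - ¾y² + y - 9/4 → 73/40xy + ¾x - 1/160y⁷ + 3/40y⁶ - 37/160y⁵ - 11/40y⁴ + 17/10y³ + 3/80y² - 13/8y - 9/4
  leading term xy: subtract (73/40)·g_3 from 73/40xy + ¾x - 1/160y⁷ + 3/40y⁶ - 37/160y⁵ - 11/40y⁴ + 17/10y³ + 3/80y² - 13/8y - 9/4 → ¾x - 1/160y⁷ + 3/40y⁶ - 37/160y⁵ - 11/40y⁴ + 69/32y³ - 143/80y² - 479/160y + 37/16
  leading term x: subtract (3/10)·g_4 from ¾x - 1/160y⁷ + 3/40y⁶ - 37/160y⁵ - 11/40y⁴ + 69/32y³ - 143/80y² - 479/160y + 37/16 → -1/160y⁷ + 3/40y⁶ - ¼y⁵ - ⅛y⁴ + 321/160y³ - 103/40y² - 13/8y + 5/2
  leading term y⁷: no divisor's leading term divides it; move -1/160y⁷ to the remainder.
  leading term y⁶: no divisor's leading term divides it; move 3/40y⁶ to the remainder.
  leading term y⁵: no divisor's leading term divides it; move -¼y⁵ to the remainder.
  leading term y⁴: no divisor's leading term divides it; move -⅛y⁴ to the remainder.
  leading term y³: no divisor's leading term divides it; move 321/160y³ to the remainder.
  leading term y²: no divisor's leading term divides it; move -103/40y² to the remainder.
  leading term y: no divisor's leading term divides it; move -13/8y to the remainder.
  leading term 1: no divisor's leading term divides it; move 5/2 to the remainder.
  remainder -1/160y⁷ + 3/40y⁶ - ¼y⁵ - ⅛y⁴ + 321/160y³ - 103/40y² - 13/8y + 5/2 ≠ 0; add g_5 = -1/160y⁷ + 3/40y⁶ - ¼y⁵ - ⅛y⁴ + 321/160y³ - 103/40y² - 13/8y + 5/2 to the basis.

S(f_2,g_4): lcm = x²y. S = -1/40xy⁶ + ⅕xy⁵ - ⅕xy⁴ - 21/20xy³ + 73/40xy² - ¼xy - 3y + 5/2.
  leading term xy⁶: subtract (-1/40y⁵)·g_3 from -1/40xy⁶ + ⅕xy⁵ - ⅕xy⁴ - 21/20xy³ + 73/40xy² - ¼xy - 3y + 5/2 → ⅕xy⁵ - ⅕xy⁴ - 21/20xy³ + 73/40xy² - ¼xy - 1/160y⁸ + 1/40y⁷ + 3/160y⁶ - 1/16y⁵ - 3y + 5/2
  leading term xy⁵: subtract (⅕y⁴)·g_3 from ⅕xy⁵ - ⅕xy⁴ - 21/20xy³ + 73/40xy² - ¼xy - 1/160y⁸ + 1/40y⁷ + 3/160y⁶ - 1/16y⁵ - 3y + 5/2 → -⅕xy⁴ - 21/20xy³ + 73/40xy² - ¼xy - 1/160y⁸ + 3/40y⁷ - 29/160y⁶ - 17/80y⁵ + ½y⁴ - 3y + 5/2
  leading term xy⁴: subtract (-⅕y³)·g_3 from -⅕xy⁴ - 21/20xy³ + 73/40xy² - ¼xy - 1/160y⁸ + 3/40y⁷ - 29/160y⁶ - 17/80y⁵ + ½y⁴ - 3y + 5/2 → -21/20xy³ + 73/40xy² - ¼xy - 1/160y⁸ + 3/40y⁷ - 37/160y⁶ - 1/80y⁵ + 13/20y⁴ - ½y³ - 3y + 5/2
  leading term xy³: subtract (-21/20y²)·g_3 from -21/20xy³ + 73/40xy² - ¼xy - 1/160y⁸ + 3/40y⁷ - 37/160y⁶ - 1/80y⁵ + 13/20y⁴ - ½y³ - 3y + 5/2 → 73/40xy² - ¼xy - 1/160y⁸ + 3/40y⁷ - 37/160y⁶ - 11/40y⁵ + 17/10y⁴ + 23/80y³ - 21/8y² - 3y + 5/2
  leading term xy²: subtract (73/40y)·g_3 from 73/40xy² - ¼xy - 1/160y⁸ + 3/40y⁷ - 37/160y⁶ - 11/40y⁵ + 17/10y⁴ + 23/80y³ - 21/8y² - 3y + 5/2 → -¼xy - 1/160y⁸ + 3/40y⁷ - 37/160y⁶ - 11/40y⁵ + 69/32y⁴ - 123/80y³ - 639/160y² + 25/16y + 5/2
  leading term xy: subtract (-¼)·g_3 from -¼xy - 1/160y⁸ + 3/40y⁷ - 37/160y⁶ - 11/40y⁵ + 69/32y⁴ - 123/80y³ - 639/160y² + 25/16y + 5/2 → -1/160y⁸ + 3/40y⁷ - 37/160y⁶ - 11/40y⁵ + 69/32y⁴ - 8/5y³ - 599/160y² + 7/4y + 15/8
  leading term y⁸: subtract (y)·g_5 from -1/160y⁸ + 3/40y⁷ - 37/160y⁶ - 11/40y⁵ + 69/32y⁴ - 8/5y³ - 599/160y² + 7/4y + 15/8 → 3/160y⁶ - 3/20y⁵ + 3/20y⁴ + 39/40y³ - 339/160y² - ¾y + 15/8
  leading term y⁶: no divisor's leading term divides it; move 3/160y⁶ to the remainder.
  leading term y⁵: no divisor's leading term divides it; move -3/20y⁵ to the remainder.
  leading term y⁴: no divisor's leading term divides it; move 3/20y⁴ to the remainder.
  leading term y³: no divisor's leading term divides it; move 39/40y³ to the remainder.
  leading term y²: no divisor's leading term divides it; move -339/160y² to the remainder.
  leading term y: no divisor's leading term divides it; move -¾y to the remainder.
  leading term 1: no divisor's leading term divides it; move 15/8 to the remainder.
  remainder 3/160y⁶ - 3/20y⁵ + 3/20y⁴ + 39/40y³ - 339/160y² - ¾y + 15/8 ≠ 0; add g_6 = 3/160y⁶ - 3/20y⁵ + 3/20y⁴ + 39/40y³ - 339/160y² - ¾y + 15/8 to the basis.

The other S-polynomials (S(f_2,g_3), S(g_3,g_4), S(f_1,g_5), S(f_2,g_5), S(g_3,g_5), S(g_4,g_5), S(f_1,g_6), S(f_2,g_6), S(g_3,g_6), S(g_4,g_6), S(g_5,g_6)) all reduce to 0 modulo the current basis, so we have a Gröbner basis.
Inter-reduce: drop elements whose leading term is divisible by another's, tail-reduce, and make monic.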